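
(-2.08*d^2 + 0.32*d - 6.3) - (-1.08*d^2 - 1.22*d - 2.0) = -1.0*d^2 + 1.54*d - 4.3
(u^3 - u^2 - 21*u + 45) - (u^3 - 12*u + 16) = -u^2 - 9*u + 29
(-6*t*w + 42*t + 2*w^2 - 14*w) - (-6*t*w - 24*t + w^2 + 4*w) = 66*t + w^2 - 18*w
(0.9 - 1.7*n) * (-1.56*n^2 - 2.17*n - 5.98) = 2.652*n^3 + 2.285*n^2 + 8.213*n - 5.382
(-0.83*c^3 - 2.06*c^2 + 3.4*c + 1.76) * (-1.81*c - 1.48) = 1.5023*c^4 + 4.957*c^3 - 3.1052*c^2 - 8.2176*c - 2.6048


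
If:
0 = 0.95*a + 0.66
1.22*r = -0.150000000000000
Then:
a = -0.69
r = -0.12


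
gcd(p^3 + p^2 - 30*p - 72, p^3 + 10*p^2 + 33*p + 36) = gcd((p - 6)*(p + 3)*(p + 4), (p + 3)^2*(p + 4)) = p^2 + 7*p + 12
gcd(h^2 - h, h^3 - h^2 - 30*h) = h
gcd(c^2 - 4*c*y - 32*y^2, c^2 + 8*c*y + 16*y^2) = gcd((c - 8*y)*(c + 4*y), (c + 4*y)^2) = c + 4*y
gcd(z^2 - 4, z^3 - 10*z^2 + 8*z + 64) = z + 2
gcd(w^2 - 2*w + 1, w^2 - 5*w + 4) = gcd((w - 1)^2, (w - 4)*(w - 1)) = w - 1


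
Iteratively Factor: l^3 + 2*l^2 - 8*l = (l)*(l^2 + 2*l - 8) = l*(l - 2)*(l + 4)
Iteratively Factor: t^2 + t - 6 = (t + 3)*(t - 2)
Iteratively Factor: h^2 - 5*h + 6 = (h - 2)*(h - 3)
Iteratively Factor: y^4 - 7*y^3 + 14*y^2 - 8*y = (y - 1)*(y^3 - 6*y^2 + 8*y) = y*(y - 1)*(y^2 - 6*y + 8) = y*(y - 2)*(y - 1)*(y - 4)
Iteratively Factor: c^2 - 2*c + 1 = (c - 1)*(c - 1)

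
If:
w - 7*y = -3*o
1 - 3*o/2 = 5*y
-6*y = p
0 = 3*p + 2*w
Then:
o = -1/6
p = -3/2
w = 9/4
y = 1/4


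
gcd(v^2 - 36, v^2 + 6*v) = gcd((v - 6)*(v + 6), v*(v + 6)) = v + 6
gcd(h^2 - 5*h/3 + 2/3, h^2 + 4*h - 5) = h - 1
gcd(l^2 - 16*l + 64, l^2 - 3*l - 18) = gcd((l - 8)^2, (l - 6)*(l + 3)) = 1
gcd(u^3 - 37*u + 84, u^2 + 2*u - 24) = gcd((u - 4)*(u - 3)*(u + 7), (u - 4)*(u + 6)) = u - 4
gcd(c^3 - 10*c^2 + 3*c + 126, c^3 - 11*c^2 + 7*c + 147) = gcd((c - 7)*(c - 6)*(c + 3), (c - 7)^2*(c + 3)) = c^2 - 4*c - 21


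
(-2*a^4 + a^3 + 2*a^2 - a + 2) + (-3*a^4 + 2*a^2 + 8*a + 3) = -5*a^4 + a^3 + 4*a^2 + 7*a + 5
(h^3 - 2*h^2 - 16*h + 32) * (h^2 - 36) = h^5 - 2*h^4 - 52*h^3 + 104*h^2 + 576*h - 1152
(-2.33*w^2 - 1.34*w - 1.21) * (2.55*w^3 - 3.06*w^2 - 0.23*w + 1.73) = -5.9415*w^5 + 3.7128*w^4 + 1.5508*w^3 - 0.0201*w^2 - 2.0399*w - 2.0933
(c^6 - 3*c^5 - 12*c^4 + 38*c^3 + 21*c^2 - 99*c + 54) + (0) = c^6 - 3*c^5 - 12*c^4 + 38*c^3 + 21*c^2 - 99*c + 54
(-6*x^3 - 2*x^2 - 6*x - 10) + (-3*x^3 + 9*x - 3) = -9*x^3 - 2*x^2 + 3*x - 13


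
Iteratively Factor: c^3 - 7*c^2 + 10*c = (c - 5)*(c^2 - 2*c) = (c - 5)*(c - 2)*(c)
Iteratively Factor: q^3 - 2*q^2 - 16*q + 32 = (q - 4)*(q^2 + 2*q - 8) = (q - 4)*(q - 2)*(q + 4)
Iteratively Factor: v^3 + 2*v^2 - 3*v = (v + 3)*(v^2 - v) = (v - 1)*(v + 3)*(v)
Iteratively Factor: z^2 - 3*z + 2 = (z - 1)*(z - 2)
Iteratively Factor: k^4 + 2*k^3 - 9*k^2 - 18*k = (k + 2)*(k^3 - 9*k) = (k + 2)*(k + 3)*(k^2 - 3*k) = k*(k + 2)*(k + 3)*(k - 3)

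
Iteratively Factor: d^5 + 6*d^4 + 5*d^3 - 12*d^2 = (d - 1)*(d^4 + 7*d^3 + 12*d^2) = d*(d - 1)*(d^3 + 7*d^2 + 12*d) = d*(d - 1)*(d + 4)*(d^2 + 3*d) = d^2*(d - 1)*(d + 4)*(d + 3)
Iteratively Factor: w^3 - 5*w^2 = (w - 5)*(w^2) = w*(w - 5)*(w)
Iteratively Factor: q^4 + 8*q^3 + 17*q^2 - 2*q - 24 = (q + 4)*(q^3 + 4*q^2 + q - 6) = (q + 3)*(q + 4)*(q^2 + q - 2) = (q - 1)*(q + 3)*(q + 4)*(q + 2)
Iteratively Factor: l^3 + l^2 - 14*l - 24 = (l - 4)*(l^2 + 5*l + 6) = (l - 4)*(l + 2)*(l + 3)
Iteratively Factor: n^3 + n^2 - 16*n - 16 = (n - 4)*(n^2 + 5*n + 4) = (n - 4)*(n + 4)*(n + 1)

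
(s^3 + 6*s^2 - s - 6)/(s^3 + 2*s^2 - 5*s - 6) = (s^2 + 5*s - 6)/(s^2 + s - 6)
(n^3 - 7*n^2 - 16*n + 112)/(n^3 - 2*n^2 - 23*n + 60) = (n^2 - 3*n - 28)/(n^2 + 2*n - 15)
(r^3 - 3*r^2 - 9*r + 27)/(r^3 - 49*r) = (r^3 - 3*r^2 - 9*r + 27)/(r*(r^2 - 49))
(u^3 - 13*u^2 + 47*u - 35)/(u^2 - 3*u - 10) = (u^2 - 8*u + 7)/(u + 2)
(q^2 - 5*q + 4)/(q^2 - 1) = (q - 4)/(q + 1)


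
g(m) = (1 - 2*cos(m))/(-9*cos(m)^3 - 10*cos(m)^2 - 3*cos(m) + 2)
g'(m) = (1 - 2*cos(m))*(-27*sin(m)*cos(m)^2 - 20*sin(m)*cos(m) - 3*sin(m))/(-9*cos(m)^3 - 10*cos(m)^2 - 3*cos(m) + 2)^2 + 2*sin(m)/(-9*cos(m)^3 - 10*cos(m)^2 - 3*cos(m) + 2)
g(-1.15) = -0.12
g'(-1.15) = 2.36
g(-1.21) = -0.42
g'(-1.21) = 10.18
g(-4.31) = 0.82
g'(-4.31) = 1.08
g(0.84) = 0.05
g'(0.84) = -0.07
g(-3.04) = 0.76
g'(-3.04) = 0.14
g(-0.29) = 0.05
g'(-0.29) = -0.01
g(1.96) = 0.80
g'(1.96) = 1.08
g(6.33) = 0.05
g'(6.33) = 0.00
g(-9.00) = 0.87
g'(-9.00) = 0.54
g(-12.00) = 0.05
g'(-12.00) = 0.00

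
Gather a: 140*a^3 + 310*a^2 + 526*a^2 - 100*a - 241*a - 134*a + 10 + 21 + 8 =140*a^3 + 836*a^2 - 475*a + 39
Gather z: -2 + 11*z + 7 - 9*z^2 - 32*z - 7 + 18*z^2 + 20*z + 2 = 9*z^2 - z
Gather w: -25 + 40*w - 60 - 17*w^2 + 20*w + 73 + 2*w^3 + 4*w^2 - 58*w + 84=2*w^3 - 13*w^2 + 2*w + 72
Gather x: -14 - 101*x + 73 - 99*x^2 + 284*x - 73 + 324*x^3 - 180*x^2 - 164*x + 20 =324*x^3 - 279*x^2 + 19*x + 6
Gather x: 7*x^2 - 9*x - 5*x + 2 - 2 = 7*x^2 - 14*x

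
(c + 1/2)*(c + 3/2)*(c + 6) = c^3 + 8*c^2 + 51*c/4 + 9/2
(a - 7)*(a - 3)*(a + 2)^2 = a^4 - 6*a^3 - 15*a^2 + 44*a + 84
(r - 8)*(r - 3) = r^2 - 11*r + 24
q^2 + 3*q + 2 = (q + 1)*(q + 2)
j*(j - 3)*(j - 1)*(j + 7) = j^4 + 3*j^3 - 25*j^2 + 21*j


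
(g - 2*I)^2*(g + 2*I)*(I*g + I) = I*g^4 + 2*g^3 + I*g^3 + 2*g^2 + 4*I*g^2 + 8*g + 4*I*g + 8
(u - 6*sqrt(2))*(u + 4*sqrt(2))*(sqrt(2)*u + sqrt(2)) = sqrt(2)*u^3 - 4*u^2 + sqrt(2)*u^2 - 48*sqrt(2)*u - 4*u - 48*sqrt(2)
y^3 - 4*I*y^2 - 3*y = y*(y - 3*I)*(y - I)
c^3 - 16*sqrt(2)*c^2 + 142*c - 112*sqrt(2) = (c - 8*sqrt(2))*(c - 7*sqrt(2))*(c - sqrt(2))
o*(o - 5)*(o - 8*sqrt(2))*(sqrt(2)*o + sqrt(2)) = sqrt(2)*o^4 - 16*o^3 - 4*sqrt(2)*o^3 - 5*sqrt(2)*o^2 + 64*o^2 + 80*o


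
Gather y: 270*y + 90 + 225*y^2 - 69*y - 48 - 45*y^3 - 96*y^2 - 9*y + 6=-45*y^3 + 129*y^2 + 192*y + 48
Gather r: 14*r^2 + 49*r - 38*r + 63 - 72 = 14*r^2 + 11*r - 9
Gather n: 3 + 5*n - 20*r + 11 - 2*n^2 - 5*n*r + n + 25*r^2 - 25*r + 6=-2*n^2 + n*(6 - 5*r) + 25*r^2 - 45*r + 20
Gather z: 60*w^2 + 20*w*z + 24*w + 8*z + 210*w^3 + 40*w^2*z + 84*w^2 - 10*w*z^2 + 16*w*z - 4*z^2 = 210*w^3 + 144*w^2 + 24*w + z^2*(-10*w - 4) + z*(40*w^2 + 36*w + 8)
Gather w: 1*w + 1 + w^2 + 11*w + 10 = w^2 + 12*w + 11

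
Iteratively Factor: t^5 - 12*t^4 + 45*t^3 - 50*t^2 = (t - 2)*(t^4 - 10*t^3 + 25*t^2) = t*(t - 2)*(t^3 - 10*t^2 + 25*t) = t*(t - 5)*(t - 2)*(t^2 - 5*t) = t^2*(t - 5)*(t - 2)*(t - 5)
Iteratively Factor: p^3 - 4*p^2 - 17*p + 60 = (p - 3)*(p^2 - p - 20) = (p - 5)*(p - 3)*(p + 4)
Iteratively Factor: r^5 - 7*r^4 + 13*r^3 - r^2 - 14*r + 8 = (r - 4)*(r^4 - 3*r^3 + r^2 + 3*r - 2) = (r - 4)*(r - 1)*(r^3 - 2*r^2 - r + 2) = (r - 4)*(r - 1)*(r + 1)*(r^2 - 3*r + 2) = (r - 4)*(r - 2)*(r - 1)*(r + 1)*(r - 1)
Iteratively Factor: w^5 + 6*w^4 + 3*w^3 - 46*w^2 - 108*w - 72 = (w + 3)*(w^4 + 3*w^3 - 6*w^2 - 28*w - 24) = (w - 3)*(w + 3)*(w^3 + 6*w^2 + 12*w + 8) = (w - 3)*(w + 2)*(w + 3)*(w^2 + 4*w + 4) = (w - 3)*(w + 2)^2*(w + 3)*(w + 2)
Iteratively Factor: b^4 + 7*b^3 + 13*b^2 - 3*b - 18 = (b + 3)*(b^3 + 4*b^2 + b - 6) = (b + 2)*(b + 3)*(b^2 + 2*b - 3) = (b - 1)*(b + 2)*(b + 3)*(b + 3)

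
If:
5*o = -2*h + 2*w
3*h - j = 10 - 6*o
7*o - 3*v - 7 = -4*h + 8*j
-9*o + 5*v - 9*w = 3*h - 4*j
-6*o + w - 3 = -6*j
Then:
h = 196/33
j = -18/13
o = -658/429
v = 815/143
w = 301/143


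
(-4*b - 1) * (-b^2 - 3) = 4*b^3 + b^2 + 12*b + 3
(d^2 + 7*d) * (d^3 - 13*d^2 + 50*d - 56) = d^5 - 6*d^4 - 41*d^3 + 294*d^2 - 392*d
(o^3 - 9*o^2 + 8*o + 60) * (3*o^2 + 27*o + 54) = 3*o^5 - 165*o^3 - 90*o^2 + 2052*o + 3240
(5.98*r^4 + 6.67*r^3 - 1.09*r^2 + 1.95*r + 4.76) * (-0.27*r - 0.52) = -1.6146*r^5 - 4.9105*r^4 - 3.1741*r^3 + 0.0403000000000001*r^2 - 2.2992*r - 2.4752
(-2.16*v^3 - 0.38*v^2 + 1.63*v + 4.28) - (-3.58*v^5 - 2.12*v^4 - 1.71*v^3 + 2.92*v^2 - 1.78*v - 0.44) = 3.58*v^5 + 2.12*v^4 - 0.45*v^3 - 3.3*v^2 + 3.41*v + 4.72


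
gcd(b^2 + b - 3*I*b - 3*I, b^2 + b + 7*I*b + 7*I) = b + 1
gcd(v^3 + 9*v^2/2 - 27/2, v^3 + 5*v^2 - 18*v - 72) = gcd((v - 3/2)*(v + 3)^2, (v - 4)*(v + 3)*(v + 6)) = v + 3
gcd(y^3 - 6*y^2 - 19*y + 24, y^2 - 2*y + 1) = y - 1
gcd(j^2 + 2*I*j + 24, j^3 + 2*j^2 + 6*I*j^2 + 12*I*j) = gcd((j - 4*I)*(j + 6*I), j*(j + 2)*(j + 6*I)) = j + 6*I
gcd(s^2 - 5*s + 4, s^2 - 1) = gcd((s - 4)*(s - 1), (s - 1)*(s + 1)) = s - 1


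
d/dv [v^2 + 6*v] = 2*v + 6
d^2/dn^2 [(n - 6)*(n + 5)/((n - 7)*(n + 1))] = 2*(5*n^3 - 69*n^2 + 519*n - 1199)/(n^6 - 18*n^5 + 87*n^4 + 36*n^3 - 609*n^2 - 882*n - 343)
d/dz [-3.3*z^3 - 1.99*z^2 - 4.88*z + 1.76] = -9.9*z^2 - 3.98*z - 4.88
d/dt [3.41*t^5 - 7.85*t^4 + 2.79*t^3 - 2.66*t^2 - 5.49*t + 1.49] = 17.05*t^4 - 31.4*t^3 + 8.37*t^2 - 5.32*t - 5.49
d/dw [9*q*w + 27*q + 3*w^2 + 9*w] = 9*q + 6*w + 9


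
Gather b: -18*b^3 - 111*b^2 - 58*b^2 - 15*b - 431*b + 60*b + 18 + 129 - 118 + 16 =-18*b^3 - 169*b^2 - 386*b + 45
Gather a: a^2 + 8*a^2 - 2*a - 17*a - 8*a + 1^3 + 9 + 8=9*a^2 - 27*a + 18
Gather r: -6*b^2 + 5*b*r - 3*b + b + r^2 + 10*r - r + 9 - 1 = -6*b^2 - 2*b + r^2 + r*(5*b + 9) + 8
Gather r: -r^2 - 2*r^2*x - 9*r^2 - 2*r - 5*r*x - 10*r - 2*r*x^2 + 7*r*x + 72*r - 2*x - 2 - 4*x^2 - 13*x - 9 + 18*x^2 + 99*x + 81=r^2*(-2*x - 10) + r*(-2*x^2 + 2*x + 60) + 14*x^2 + 84*x + 70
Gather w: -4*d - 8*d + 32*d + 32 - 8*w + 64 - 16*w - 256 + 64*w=20*d + 40*w - 160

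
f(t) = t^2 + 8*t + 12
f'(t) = 2*t + 8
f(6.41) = 104.37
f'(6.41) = 20.82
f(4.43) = 67.06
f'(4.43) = 16.86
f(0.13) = 13.06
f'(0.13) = 8.26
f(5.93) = 94.60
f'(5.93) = 19.86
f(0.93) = 20.30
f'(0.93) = 9.86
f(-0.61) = 7.49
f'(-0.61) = 6.78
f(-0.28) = 9.84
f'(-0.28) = 7.44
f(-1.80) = 0.84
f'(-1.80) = 4.40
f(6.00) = 96.00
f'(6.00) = 20.00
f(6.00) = 96.00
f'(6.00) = 20.00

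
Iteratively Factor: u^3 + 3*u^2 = (u)*(u^2 + 3*u) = u*(u + 3)*(u)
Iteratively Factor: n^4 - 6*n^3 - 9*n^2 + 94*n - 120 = (n - 3)*(n^3 - 3*n^2 - 18*n + 40) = (n - 3)*(n - 2)*(n^2 - n - 20) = (n - 5)*(n - 3)*(n - 2)*(n + 4)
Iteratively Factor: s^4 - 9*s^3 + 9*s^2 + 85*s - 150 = (s - 5)*(s^3 - 4*s^2 - 11*s + 30) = (s - 5)*(s - 2)*(s^2 - 2*s - 15) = (s - 5)*(s - 2)*(s + 3)*(s - 5)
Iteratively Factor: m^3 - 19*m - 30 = (m - 5)*(m^2 + 5*m + 6) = (m - 5)*(m + 2)*(m + 3)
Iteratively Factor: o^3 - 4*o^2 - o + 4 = (o - 4)*(o^2 - 1) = (o - 4)*(o + 1)*(o - 1)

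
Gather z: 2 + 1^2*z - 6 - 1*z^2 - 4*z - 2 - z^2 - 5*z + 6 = -2*z^2 - 8*z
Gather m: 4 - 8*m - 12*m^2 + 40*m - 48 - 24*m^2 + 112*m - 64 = -36*m^2 + 144*m - 108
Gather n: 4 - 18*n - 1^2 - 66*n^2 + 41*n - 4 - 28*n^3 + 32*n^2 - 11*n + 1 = -28*n^3 - 34*n^2 + 12*n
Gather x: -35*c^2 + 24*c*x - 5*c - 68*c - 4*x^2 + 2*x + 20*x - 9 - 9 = -35*c^2 - 73*c - 4*x^2 + x*(24*c + 22) - 18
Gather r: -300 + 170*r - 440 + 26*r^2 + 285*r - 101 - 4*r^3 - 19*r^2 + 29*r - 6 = -4*r^3 + 7*r^2 + 484*r - 847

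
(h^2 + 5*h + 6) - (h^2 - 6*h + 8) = 11*h - 2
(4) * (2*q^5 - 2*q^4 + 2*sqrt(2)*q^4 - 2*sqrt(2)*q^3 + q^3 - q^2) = 8*q^5 - 8*q^4 + 8*sqrt(2)*q^4 - 8*sqrt(2)*q^3 + 4*q^3 - 4*q^2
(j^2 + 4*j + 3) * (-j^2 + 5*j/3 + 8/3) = -j^4 - 7*j^3/3 + 19*j^2/3 + 47*j/3 + 8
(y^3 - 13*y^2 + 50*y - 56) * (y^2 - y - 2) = y^5 - 14*y^4 + 61*y^3 - 80*y^2 - 44*y + 112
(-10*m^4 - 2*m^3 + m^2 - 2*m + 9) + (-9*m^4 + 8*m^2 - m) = -19*m^4 - 2*m^3 + 9*m^2 - 3*m + 9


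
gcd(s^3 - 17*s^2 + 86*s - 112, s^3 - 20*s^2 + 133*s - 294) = s - 7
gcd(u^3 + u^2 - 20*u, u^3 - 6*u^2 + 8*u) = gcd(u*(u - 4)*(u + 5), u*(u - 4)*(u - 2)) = u^2 - 4*u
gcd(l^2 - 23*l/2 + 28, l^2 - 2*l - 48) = l - 8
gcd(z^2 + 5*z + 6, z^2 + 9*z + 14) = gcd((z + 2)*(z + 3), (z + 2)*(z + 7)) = z + 2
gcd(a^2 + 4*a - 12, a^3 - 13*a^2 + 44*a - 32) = 1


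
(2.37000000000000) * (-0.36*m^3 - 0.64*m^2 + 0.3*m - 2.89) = -0.8532*m^3 - 1.5168*m^2 + 0.711*m - 6.8493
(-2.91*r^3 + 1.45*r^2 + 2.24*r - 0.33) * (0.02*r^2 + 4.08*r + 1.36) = -0.0582*r^5 - 11.8438*r^4 + 2.0032*r^3 + 11.1046*r^2 + 1.7*r - 0.4488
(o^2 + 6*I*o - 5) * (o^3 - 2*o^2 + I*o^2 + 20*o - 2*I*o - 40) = o^5 - 2*o^4 + 7*I*o^4 + 9*o^3 - 14*I*o^3 - 18*o^2 + 115*I*o^2 - 100*o - 230*I*o + 200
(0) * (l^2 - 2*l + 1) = 0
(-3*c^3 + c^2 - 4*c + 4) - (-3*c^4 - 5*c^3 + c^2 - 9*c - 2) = 3*c^4 + 2*c^3 + 5*c + 6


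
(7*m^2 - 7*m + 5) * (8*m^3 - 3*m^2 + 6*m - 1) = 56*m^5 - 77*m^4 + 103*m^3 - 64*m^2 + 37*m - 5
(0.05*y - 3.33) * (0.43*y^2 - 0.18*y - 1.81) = 0.0215*y^3 - 1.4409*y^2 + 0.5089*y + 6.0273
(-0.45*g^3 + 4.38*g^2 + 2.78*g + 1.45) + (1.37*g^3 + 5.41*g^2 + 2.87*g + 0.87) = 0.92*g^3 + 9.79*g^2 + 5.65*g + 2.32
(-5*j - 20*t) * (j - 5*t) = -5*j^2 + 5*j*t + 100*t^2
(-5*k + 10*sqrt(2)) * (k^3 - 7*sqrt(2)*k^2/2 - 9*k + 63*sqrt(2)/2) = -5*k^4 + 55*sqrt(2)*k^3/2 - 25*k^2 - 495*sqrt(2)*k/2 + 630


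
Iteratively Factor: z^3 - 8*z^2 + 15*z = (z)*(z^2 - 8*z + 15) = z*(z - 3)*(z - 5)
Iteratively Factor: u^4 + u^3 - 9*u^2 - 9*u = (u + 1)*(u^3 - 9*u) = (u + 1)*(u + 3)*(u^2 - 3*u) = u*(u + 1)*(u + 3)*(u - 3)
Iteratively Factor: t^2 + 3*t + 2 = (t + 2)*(t + 1)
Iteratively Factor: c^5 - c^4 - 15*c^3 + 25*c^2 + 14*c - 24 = (c + 4)*(c^4 - 5*c^3 + 5*c^2 + 5*c - 6) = (c - 1)*(c + 4)*(c^3 - 4*c^2 + c + 6) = (c - 3)*(c - 1)*(c + 4)*(c^2 - c - 2) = (c - 3)*(c - 2)*(c - 1)*(c + 4)*(c + 1)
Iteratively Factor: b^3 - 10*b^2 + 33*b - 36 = (b - 4)*(b^2 - 6*b + 9) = (b - 4)*(b - 3)*(b - 3)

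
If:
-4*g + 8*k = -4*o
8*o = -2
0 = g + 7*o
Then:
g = 7/4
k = 1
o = -1/4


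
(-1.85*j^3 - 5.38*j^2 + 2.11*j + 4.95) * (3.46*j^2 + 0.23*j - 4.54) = -6.401*j^5 - 19.0403*j^4 + 14.4622*j^3 + 42.0375*j^2 - 8.4409*j - 22.473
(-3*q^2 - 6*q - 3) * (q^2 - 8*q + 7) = -3*q^4 + 18*q^3 + 24*q^2 - 18*q - 21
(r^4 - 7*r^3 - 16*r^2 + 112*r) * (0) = 0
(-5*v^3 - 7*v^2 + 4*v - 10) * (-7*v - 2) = 35*v^4 + 59*v^3 - 14*v^2 + 62*v + 20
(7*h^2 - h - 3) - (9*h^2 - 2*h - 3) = -2*h^2 + h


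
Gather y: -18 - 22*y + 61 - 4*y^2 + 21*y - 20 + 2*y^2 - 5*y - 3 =-2*y^2 - 6*y + 20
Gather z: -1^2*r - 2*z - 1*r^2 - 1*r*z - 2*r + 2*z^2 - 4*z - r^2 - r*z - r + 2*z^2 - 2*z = -2*r^2 - 4*r + 4*z^2 + z*(-2*r - 8)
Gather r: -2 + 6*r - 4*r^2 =-4*r^2 + 6*r - 2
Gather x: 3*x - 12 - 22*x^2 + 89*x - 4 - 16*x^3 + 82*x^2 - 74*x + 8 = -16*x^3 + 60*x^2 + 18*x - 8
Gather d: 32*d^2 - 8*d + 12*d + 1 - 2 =32*d^2 + 4*d - 1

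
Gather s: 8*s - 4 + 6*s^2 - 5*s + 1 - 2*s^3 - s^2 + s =-2*s^3 + 5*s^2 + 4*s - 3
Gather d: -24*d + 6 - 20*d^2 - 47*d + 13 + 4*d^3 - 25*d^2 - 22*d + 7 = 4*d^3 - 45*d^2 - 93*d + 26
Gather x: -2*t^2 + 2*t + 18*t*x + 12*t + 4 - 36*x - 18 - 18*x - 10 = -2*t^2 + 14*t + x*(18*t - 54) - 24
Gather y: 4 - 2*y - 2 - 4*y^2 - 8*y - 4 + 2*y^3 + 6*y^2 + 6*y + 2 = 2*y^3 + 2*y^2 - 4*y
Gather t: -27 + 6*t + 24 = 6*t - 3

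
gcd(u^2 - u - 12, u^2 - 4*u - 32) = 1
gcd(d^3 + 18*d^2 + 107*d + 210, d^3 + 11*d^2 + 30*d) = d^2 + 11*d + 30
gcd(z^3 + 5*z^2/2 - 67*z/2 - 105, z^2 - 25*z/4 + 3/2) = z - 6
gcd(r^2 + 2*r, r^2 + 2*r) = r^2 + 2*r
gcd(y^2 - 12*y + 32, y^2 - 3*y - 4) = y - 4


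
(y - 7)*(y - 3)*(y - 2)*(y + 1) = y^4 - 11*y^3 + 29*y^2 - y - 42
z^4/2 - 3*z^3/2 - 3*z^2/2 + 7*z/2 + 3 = (z/2 + 1/2)*(z - 3)*(z - 2)*(z + 1)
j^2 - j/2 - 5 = (j - 5/2)*(j + 2)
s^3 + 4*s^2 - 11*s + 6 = (s - 1)^2*(s + 6)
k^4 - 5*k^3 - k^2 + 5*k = k*(k - 5)*(k - 1)*(k + 1)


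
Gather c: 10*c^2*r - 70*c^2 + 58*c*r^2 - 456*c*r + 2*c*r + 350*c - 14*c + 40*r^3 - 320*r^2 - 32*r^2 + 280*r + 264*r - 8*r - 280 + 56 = c^2*(10*r - 70) + c*(58*r^2 - 454*r + 336) + 40*r^3 - 352*r^2 + 536*r - 224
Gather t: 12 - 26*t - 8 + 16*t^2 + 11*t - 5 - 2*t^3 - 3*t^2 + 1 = -2*t^3 + 13*t^2 - 15*t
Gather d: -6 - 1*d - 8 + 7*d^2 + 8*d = 7*d^2 + 7*d - 14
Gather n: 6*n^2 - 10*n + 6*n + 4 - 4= 6*n^2 - 4*n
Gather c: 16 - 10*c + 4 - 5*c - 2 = 18 - 15*c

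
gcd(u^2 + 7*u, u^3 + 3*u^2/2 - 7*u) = u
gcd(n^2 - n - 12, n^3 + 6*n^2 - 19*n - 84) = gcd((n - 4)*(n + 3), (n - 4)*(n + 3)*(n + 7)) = n^2 - n - 12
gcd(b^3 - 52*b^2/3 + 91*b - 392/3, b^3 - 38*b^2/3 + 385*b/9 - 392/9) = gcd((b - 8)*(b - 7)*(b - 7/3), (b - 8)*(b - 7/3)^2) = b^2 - 31*b/3 + 56/3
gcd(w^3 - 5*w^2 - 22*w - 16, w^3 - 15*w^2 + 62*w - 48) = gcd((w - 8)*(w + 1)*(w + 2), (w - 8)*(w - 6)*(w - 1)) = w - 8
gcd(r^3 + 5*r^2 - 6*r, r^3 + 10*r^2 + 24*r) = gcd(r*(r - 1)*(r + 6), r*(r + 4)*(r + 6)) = r^2 + 6*r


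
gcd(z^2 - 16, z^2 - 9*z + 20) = z - 4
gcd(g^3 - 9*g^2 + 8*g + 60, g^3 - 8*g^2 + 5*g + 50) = g^2 - 3*g - 10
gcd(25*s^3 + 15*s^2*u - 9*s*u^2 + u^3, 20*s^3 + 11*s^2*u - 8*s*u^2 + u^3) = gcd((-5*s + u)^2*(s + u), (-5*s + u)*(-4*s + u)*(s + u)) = 5*s^2 + 4*s*u - u^2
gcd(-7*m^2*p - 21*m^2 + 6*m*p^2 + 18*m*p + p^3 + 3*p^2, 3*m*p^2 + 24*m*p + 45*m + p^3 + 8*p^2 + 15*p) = p + 3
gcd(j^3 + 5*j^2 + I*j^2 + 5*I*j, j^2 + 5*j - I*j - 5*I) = j + 5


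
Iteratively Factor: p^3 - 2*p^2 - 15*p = (p + 3)*(p^2 - 5*p) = p*(p + 3)*(p - 5)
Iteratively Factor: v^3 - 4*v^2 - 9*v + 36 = (v + 3)*(v^2 - 7*v + 12) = (v - 3)*(v + 3)*(v - 4)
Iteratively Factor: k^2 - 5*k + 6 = (k - 2)*(k - 3)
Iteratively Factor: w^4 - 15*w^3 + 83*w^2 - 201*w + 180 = (w - 4)*(w^3 - 11*w^2 + 39*w - 45) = (w - 5)*(w - 4)*(w^2 - 6*w + 9) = (w - 5)*(w - 4)*(w - 3)*(w - 3)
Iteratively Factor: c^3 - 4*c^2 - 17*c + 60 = (c - 3)*(c^2 - c - 20) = (c - 5)*(c - 3)*(c + 4)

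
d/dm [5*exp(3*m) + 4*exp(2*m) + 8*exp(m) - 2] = (15*exp(2*m) + 8*exp(m) + 8)*exp(m)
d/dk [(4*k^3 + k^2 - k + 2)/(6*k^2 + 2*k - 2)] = (12*k^4 + 8*k^3 - 8*k^2 - 14*k - 1)/(2*(9*k^4 + 6*k^3 - 5*k^2 - 2*k + 1))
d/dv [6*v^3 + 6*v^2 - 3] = 6*v*(3*v + 2)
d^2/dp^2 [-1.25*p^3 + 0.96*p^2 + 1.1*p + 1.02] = 1.92 - 7.5*p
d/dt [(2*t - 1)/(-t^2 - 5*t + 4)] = (2*t^2 - 2*t + 3)/(t^4 + 10*t^3 + 17*t^2 - 40*t + 16)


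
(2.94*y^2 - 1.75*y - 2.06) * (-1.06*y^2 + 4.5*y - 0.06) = -3.1164*y^4 + 15.085*y^3 - 5.8678*y^2 - 9.165*y + 0.1236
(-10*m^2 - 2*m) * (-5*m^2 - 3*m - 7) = 50*m^4 + 40*m^3 + 76*m^2 + 14*m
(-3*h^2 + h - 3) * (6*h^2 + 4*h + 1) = -18*h^4 - 6*h^3 - 17*h^2 - 11*h - 3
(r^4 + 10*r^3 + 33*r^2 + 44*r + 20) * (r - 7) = r^5 + 3*r^4 - 37*r^3 - 187*r^2 - 288*r - 140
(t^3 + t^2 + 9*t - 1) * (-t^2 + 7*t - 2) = -t^5 + 6*t^4 - 4*t^3 + 62*t^2 - 25*t + 2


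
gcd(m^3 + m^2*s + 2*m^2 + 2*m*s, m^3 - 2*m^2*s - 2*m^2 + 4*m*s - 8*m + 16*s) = m + 2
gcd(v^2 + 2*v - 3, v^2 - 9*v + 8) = v - 1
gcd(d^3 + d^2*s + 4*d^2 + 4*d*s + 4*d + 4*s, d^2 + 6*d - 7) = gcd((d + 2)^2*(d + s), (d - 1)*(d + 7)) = 1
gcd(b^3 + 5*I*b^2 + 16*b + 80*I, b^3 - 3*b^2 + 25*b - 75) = b + 5*I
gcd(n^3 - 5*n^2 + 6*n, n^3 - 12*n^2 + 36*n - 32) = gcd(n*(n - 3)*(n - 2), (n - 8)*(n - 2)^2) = n - 2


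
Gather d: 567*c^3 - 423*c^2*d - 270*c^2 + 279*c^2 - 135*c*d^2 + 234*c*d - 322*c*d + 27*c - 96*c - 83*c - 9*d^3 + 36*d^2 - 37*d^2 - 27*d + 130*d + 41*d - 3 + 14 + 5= 567*c^3 + 9*c^2 - 152*c - 9*d^3 + d^2*(-135*c - 1) + d*(-423*c^2 - 88*c + 144) + 16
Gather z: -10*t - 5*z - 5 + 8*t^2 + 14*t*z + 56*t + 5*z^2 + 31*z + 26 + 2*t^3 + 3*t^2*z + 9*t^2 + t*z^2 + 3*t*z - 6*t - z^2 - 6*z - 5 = 2*t^3 + 17*t^2 + 40*t + z^2*(t + 4) + z*(3*t^2 + 17*t + 20) + 16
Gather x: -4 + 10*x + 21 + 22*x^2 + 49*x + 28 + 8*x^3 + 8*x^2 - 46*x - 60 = 8*x^3 + 30*x^2 + 13*x - 15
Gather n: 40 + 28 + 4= 72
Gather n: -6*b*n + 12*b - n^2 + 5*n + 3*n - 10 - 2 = 12*b - n^2 + n*(8 - 6*b) - 12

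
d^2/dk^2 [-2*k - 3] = 0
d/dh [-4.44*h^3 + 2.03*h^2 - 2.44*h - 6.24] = -13.32*h^2 + 4.06*h - 2.44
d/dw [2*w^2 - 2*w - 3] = 4*w - 2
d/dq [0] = 0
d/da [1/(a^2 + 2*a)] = 2*(-a - 1)/(a^2*(a + 2)^2)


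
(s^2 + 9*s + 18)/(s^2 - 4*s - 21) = (s + 6)/(s - 7)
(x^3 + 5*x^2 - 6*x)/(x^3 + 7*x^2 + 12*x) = (x^2 + 5*x - 6)/(x^2 + 7*x + 12)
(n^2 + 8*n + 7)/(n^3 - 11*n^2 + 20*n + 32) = (n + 7)/(n^2 - 12*n + 32)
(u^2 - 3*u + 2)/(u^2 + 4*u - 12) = (u - 1)/(u + 6)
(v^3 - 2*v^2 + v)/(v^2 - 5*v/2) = 2*(v^2 - 2*v + 1)/(2*v - 5)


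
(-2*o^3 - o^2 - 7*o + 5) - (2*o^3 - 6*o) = -4*o^3 - o^2 - o + 5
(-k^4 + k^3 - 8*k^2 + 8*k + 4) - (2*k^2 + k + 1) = -k^4 + k^3 - 10*k^2 + 7*k + 3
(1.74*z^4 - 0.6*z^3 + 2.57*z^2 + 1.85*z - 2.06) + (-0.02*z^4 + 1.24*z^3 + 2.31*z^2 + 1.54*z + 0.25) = 1.72*z^4 + 0.64*z^3 + 4.88*z^2 + 3.39*z - 1.81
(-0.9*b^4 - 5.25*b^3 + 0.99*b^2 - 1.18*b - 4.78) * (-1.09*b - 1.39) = 0.981*b^5 + 6.9735*b^4 + 6.2184*b^3 - 0.0898999999999999*b^2 + 6.8504*b + 6.6442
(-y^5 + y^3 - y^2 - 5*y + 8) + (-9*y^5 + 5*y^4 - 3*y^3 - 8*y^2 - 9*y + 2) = -10*y^5 + 5*y^4 - 2*y^3 - 9*y^2 - 14*y + 10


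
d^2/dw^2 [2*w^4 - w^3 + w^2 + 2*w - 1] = 24*w^2 - 6*w + 2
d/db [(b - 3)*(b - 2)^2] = (b - 2)*(3*b - 8)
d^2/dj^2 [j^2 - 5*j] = 2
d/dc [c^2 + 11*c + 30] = 2*c + 11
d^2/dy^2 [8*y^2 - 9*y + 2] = 16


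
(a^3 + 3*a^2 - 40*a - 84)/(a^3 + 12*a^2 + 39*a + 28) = (a^2 - 4*a - 12)/(a^2 + 5*a + 4)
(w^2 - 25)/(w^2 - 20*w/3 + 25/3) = 3*(w + 5)/(3*w - 5)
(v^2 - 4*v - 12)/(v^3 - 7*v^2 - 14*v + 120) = (v + 2)/(v^2 - v - 20)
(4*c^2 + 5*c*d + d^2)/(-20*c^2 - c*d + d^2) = (-c - d)/(5*c - d)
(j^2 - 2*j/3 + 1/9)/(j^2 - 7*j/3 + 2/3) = (j - 1/3)/(j - 2)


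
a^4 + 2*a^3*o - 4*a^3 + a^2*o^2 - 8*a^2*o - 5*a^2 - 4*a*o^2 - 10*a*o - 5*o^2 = (a - 5)*(a + 1)*(a + o)^2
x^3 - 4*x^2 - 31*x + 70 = (x - 7)*(x - 2)*(x + 5)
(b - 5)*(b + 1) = b^2 - 4*b - 5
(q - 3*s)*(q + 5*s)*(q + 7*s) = q^3 + 9*q^2*s - q*s^2 - 105*s^3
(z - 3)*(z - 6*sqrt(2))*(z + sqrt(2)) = z^3 - 5*sqrt(2)*z^2 - 3*z^2 - 12*z + 15*sqrt(2)*z + 36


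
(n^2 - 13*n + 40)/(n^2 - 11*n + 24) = (n - 5)/(n - 3)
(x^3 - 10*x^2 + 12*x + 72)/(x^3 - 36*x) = (x^2 - 4*x - 12)/(x*(x + 6))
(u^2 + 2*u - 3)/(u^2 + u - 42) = (u^2 + 2*u - 3)/(u^2 + u - 42)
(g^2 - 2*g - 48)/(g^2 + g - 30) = (g - 8)/(g - 5)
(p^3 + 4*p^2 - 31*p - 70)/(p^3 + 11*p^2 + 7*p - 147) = (p^2 - 3*p - 10)/(p^2 + 4*p - 21)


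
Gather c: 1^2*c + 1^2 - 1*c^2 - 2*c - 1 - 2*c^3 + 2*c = -2*c^3 - c^2 + c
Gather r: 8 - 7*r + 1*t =-7*r + t + 8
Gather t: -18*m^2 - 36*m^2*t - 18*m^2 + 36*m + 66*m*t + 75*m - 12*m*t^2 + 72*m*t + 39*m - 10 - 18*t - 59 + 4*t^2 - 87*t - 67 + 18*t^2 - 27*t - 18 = -36*m^2 + 150*m + t^2*(22 - 12*m) + t*(-36*m^2 + 138*m - 132) - 154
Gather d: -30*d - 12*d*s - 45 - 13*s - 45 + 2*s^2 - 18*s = d*(-12*s - 30) + 2*s^2 - 31*s - 90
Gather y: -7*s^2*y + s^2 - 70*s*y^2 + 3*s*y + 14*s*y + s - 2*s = s^2 - 70*s*y^2 - s + y*(-7*s^2 + 17*s)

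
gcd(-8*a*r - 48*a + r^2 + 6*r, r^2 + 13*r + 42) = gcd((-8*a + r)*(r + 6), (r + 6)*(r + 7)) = r + 6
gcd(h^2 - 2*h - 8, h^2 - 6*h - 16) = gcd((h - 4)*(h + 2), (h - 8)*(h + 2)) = h + 2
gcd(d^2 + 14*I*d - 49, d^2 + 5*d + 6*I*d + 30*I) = 1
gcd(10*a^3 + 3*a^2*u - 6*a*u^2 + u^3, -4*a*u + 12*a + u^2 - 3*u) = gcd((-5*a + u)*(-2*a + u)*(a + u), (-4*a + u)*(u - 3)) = 1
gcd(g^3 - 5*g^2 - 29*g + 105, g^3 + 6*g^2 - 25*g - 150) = g + 5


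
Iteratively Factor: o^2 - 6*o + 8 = (o - 2)*(o - 4)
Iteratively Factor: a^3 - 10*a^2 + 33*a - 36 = (a - 3)*(a^2 - 7*a + 12) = (a - 4)*(a - 3)*(a - 3)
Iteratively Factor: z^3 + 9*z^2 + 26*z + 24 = (z + 3)*(z^2 + 6*z + 8) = (z + 3)*(z + 4)*(z + 2)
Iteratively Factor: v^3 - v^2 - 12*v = (v + 3)*(v^2 - 4*v) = v*(v + 3)*(v - 4)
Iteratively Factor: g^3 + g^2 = (g)*(g^2 + g) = g*(g + 1)*(g)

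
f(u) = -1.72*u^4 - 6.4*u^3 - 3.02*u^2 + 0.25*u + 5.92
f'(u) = -6.88*u^3 - 19.2*u^2 - 6.04*u + 0.25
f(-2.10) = 17.90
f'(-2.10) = -8.02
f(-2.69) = 17.91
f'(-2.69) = 11.48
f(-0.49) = 5.73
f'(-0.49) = -0.59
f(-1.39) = 10.50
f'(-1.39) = -9.97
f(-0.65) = 5.93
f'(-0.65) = -2.05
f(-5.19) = -429.97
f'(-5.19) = 476.24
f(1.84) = -63.43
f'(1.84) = -118.73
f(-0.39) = 5.70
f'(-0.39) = 0.09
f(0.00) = 5.92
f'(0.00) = 0.25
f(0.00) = 5.92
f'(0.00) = 0.25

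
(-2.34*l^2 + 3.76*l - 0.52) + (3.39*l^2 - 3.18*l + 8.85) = 1.05*l^2 + 0.58*l + 8.33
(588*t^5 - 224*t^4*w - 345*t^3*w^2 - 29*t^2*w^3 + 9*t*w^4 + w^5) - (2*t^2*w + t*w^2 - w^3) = 588*t^5 - 224*t^4*w - 345*t^3*w^2 - 29*t^2*w^3 - 2*t^2*w + 9*t*w^4 - t*w^2 + w^5 + w^3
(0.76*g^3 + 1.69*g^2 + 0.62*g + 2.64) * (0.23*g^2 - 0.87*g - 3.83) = 0.1748*g^5 - 0.2725*g^4 - 4.2385*g^3 - 6.4049*g^2 - 4.6714*g - 10.1112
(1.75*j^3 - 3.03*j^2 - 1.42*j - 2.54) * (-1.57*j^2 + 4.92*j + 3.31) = -2.7475*j^5 + 13.3671*j^4 - 6.8857*j^3 - 13.0279*j^2 - 17.197*j - 8.4074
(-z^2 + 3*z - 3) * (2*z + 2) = -2*z^3 + 4*z^2 - 6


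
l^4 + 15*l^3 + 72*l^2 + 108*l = l*(l + 3)*(l + 6)^2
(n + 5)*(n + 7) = n^2 + 12*n + 35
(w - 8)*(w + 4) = w^2 - 4*w - 32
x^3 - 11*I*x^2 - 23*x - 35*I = (x - 7*I)*(x - 5*I)*(x + I)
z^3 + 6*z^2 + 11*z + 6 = (z + 1)*(z + 2)*(z + 3)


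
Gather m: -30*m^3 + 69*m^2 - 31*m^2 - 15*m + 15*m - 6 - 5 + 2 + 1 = -30*m^3 + 38*m^2 - 8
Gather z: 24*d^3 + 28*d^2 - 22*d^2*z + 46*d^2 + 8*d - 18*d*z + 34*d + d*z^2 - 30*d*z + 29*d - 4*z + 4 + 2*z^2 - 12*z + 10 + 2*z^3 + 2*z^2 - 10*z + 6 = 24*d^3 + 74*d^2 + 71*d + 2*z^3 + z^2*(d + 4) + z*(-22*d^2 - 48*d - 26) + 20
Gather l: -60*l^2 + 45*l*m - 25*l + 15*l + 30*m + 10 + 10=-60*l^2 + l*(45*m - 10) + 30*m + 20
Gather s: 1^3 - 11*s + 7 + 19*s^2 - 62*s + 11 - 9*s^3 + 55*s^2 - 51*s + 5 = -9*s^3 + 74*s^2 - 124*s + 24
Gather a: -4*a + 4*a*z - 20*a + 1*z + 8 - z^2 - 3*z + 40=a*(4*z - 24) - z^2 - 2*z + 48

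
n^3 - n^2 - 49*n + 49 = (n - 7)*(n - 1)*(n + 7)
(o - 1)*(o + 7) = o^2 + 6*o - 7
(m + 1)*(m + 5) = m^2 + 6*m + 5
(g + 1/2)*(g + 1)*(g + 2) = g^3 + 7*g^2/2 + 7*g/2 + 1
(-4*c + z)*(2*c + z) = -8*c^2 - 2*c*z + z^2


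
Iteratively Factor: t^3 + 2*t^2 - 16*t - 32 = (t + 4)*(t^2 - 2*t - 8) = (t + 2)*(t + 4)*(t - 4)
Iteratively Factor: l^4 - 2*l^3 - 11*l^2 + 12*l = (l + 3)*(l^3 - 5*l^2 + 4*l) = (l - 4)*(l + 3)*(l^2 - l) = (l - 4)*(l - 1)*(l + 3)*(l)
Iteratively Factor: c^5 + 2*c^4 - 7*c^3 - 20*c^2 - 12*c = (c + 2)*(c^4 - 7*c^2 - 6*c) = (c + 1)*(c + 2)*(c^3 - c^2 - 6*c) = (c + 1)*(c + 2)^2*(c^2 - 3*c) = c*(c + 1)*(c + 2)^2*(c - 3)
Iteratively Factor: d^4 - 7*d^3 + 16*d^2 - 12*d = (d)*(d^3 - 7*d^2 + 16*d - 12) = d*(d - 2)*(d^2 - 5*d + 6) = d*(d - 3)*(d - 2)*(d - 2)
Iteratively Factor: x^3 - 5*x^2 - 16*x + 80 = (x - 5)*(x^2 - 16) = (x - 5)*(x + 4)*(x - 4)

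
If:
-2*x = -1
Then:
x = 1/2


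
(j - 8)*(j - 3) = j^2 - 11*j + 24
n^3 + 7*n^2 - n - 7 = (n - 1)*(n + 1)*(n + 7)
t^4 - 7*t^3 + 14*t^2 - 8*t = t*(t - 4)*(t - 2)*(t - 1)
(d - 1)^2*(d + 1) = d^3 - d^2 - d + 1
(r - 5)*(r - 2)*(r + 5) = r^3 - 2*r^2 - 25*r + 50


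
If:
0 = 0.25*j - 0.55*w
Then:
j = 2.2*w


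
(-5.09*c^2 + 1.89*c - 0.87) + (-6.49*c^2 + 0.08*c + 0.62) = -11.58*c^2 + 1.97*c - 0.25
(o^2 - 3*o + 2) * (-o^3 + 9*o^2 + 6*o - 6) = -o^5 + 12*o^4 - 23*o^3 - 6*o^2 + 30*o - 12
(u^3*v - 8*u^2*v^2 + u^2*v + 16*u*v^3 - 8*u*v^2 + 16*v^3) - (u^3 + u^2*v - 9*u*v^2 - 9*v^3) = u^3*v - u^3 - 8*u^2*v^2 + 16*u*v^3 + u*v^2 + 25*v^3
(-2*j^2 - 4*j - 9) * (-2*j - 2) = 4*j^3 + 12*j^2 + 26*j + 18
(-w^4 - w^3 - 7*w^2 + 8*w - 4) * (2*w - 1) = -2*w^5 - w^4 - 13*w^3 + 23*w^2 - 16*w + 4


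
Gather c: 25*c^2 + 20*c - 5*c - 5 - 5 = 25*c^2 + 15*c - 10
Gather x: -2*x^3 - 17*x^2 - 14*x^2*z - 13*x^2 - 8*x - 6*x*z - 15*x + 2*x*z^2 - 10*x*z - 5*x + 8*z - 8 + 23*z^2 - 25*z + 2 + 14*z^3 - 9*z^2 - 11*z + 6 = -2*x^3 + x^2*(-14*z - 30) + x*(2*z^2 - 16*z - 28) + 14*z^3 + 14*z^2 - 28*z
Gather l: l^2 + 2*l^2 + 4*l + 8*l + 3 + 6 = 3*l^2 + 12*l + 9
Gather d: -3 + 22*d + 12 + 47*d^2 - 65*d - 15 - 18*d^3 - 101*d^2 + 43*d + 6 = -18*d^3 - 54*d^2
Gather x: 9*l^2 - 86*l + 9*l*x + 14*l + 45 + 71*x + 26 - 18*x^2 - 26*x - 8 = 9*l^2 - 72*l - 18*x^2 + x*(9*l + 45) + 63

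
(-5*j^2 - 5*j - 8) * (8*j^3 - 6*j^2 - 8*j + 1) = -40*j^5 - 10*j^4 + 6*j^3 + 83*j^2 + 59*j - 8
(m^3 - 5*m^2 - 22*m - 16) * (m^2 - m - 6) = m^5 - 6*m^4 - 23*m^3 + 36*m^2 + 148*m + 96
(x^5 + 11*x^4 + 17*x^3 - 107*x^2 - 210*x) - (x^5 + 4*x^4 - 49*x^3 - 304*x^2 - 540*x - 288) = 7*x^4 + 66*x^3 + 197*x^2 + 330*x + 288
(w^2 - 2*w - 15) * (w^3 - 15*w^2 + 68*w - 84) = w^5 - 17*w^4 + 83*w^3 + 5*w^2 - 852*w + 1260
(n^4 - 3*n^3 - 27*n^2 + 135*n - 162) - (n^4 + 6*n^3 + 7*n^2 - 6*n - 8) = -9*n^3 - 34*n^2 + 141*n - 154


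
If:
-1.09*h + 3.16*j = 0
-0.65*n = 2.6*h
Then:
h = -0.25*n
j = -0.0862341772151899*n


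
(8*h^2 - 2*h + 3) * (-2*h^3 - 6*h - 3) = -16*h^5 + 4*h^4 - 54*h^3 - 12*h^2 - 12*h - 9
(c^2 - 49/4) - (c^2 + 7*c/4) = -7*c/4 - 49/4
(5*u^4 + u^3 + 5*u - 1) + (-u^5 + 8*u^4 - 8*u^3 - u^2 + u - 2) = -u^5 + 13*u^4 - 7*u^3 - u^2 + 6*u - 3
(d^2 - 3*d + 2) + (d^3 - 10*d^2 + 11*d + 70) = d^3 - 9*d^2 + 8*d + 72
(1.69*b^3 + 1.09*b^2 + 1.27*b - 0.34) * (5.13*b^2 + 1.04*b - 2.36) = 8.6697*b^5 + 7.3493*b^4 + 3.6603*b^3 - 2.9958*b^2 - 3.3508*b + 0.8024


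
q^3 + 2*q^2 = q^2*(q + 2)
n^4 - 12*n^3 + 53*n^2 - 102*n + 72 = (n - 4)*(n - 3)^2*(n - 2)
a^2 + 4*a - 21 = (a - 3)*(a + 7)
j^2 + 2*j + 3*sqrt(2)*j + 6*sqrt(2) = (j + 2)*(j + 3*sqrt(2))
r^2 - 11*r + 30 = (r - 6)*(r - 5)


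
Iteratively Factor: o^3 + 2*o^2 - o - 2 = (o + 2)*(o^2 - 1) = (o + 1)*(o + 2)*(o - 1)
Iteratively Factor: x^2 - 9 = (x - 3)*(x + 3)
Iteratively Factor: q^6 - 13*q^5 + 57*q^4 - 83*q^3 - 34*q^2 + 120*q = (q)*(q^5 - 13*q^4 + 57*q^3 - 83*q^2 - 34*q + 120) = q*(q - 4)*(q^4 - 9*q^3 + 21*q^2 + q - 30) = q*(q - 4)*(q + 1)*(q^3 - 10*q^2 + 31*q - 30) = q*(q - 5)*(q - 4)*(q + 1)*(q^2 - 5*q + 6) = q*(q - 5)*(q - 4)*(q - 2)*(q + 1)*(q - 3)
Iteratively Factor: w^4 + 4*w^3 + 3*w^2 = (w + 3)*(w^3 + w^2) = w*(w + 3)*(w^2 + w) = w*(w + 1)*(w + 3)*(w)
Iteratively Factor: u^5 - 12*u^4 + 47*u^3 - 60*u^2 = (u - 4)*(u^4 - 8*u^3 + 15*u^2) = (u - 5)*(u - 4)*(u^3 - 3*u^2) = (u - 5)*(u - 4)*(u - 3)*(u^2) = u*(u - 5)*(u - 4)*(u - 3)*(u)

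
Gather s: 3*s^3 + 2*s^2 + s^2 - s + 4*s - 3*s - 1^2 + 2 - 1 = 3*s^3 + 3*s^2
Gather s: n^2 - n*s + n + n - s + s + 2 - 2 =n^2 - n*s + 2*n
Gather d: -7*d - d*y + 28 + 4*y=d*(-y - 7) + 4*y + 28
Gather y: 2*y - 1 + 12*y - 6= 14*y - 7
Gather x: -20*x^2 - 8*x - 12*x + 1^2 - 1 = -20*x^2 - 20*x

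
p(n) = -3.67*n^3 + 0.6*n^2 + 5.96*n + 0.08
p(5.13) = -449.03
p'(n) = -11.01*n^2 + 1.2*n + 5.96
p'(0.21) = 5.73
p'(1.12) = -6.51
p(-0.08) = -0.39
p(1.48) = -1.68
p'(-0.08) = 5.79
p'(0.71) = 1.26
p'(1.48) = -16.38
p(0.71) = 3.30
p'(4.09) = -173.31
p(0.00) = 0.08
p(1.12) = 2.35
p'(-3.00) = -96.73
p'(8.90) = -855.46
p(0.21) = 1.32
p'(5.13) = -277.63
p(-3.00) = 86.69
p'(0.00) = 5.96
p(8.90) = -2486.59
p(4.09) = -216.60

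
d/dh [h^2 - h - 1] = 2*h - 1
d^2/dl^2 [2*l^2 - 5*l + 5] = 4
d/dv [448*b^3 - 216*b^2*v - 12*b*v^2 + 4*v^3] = -216*b^2 - 24*b*v + 12*v^2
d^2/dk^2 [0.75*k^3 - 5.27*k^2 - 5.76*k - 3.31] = 4.5*k - 10.54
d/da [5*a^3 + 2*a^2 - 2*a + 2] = 15*a^2 + 4*a - 2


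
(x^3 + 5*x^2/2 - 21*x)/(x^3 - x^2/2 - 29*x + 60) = x*(2*x - 7)/(2*x^2 - 13*x + 20)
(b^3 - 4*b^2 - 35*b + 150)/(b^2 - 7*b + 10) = (b^2 + b - 30)/(b - 2)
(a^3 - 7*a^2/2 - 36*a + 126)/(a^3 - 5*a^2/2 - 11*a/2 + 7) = (a^2 - 36)/(a^2 + a - 2)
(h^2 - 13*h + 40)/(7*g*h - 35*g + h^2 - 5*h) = (h - 8)/(7*g + h)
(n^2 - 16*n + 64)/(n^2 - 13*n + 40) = (n - 8)/(n - 5)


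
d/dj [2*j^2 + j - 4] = 4*j + 1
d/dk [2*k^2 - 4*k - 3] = 4*k - 4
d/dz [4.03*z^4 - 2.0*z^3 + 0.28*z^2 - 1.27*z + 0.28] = 16.12*z^3 - 6.0*z^2 + 0.56*z - 1.27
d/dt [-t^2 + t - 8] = 1 - 2*t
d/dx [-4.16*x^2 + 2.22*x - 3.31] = 2.22 - 8.32*x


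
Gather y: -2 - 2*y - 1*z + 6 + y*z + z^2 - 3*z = y*(z - 2) + z^2 - 4*z + 4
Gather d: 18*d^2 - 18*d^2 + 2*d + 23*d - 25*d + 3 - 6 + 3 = 0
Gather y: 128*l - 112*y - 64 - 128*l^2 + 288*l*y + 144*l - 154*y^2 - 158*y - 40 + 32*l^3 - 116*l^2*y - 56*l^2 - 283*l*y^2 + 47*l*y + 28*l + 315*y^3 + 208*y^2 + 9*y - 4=32*l^3 - 184*l^2 + 300*l + 315*y^3 + y^2*(54 - 283*l) + y*(-116*l^2 + 335*l - 261) - 108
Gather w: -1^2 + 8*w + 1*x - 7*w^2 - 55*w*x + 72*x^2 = -7*w^2 + w*(8 - 55*x) + 72*x^2 + x - 1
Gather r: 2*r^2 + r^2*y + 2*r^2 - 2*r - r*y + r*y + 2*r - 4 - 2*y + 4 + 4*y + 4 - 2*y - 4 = r^2*(y + 4)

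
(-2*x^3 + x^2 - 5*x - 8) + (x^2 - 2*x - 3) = -2*x^3 + 2*x^2 - 7*x - 11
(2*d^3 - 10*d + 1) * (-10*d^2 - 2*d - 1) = -20*d^5 - 4*d^4 + 98*d^3 + 10*d^2 + 8*d - 1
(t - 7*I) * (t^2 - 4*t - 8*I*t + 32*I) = t^3 - 4*t^2 - 15*I*t^2 - 56*t + 60*I*t + 224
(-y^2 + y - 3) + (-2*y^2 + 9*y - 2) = -3*y^2 + 10*y - 5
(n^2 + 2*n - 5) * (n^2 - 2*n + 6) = n^4 - 3*n^2 + 22*n - 30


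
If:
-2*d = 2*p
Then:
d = -p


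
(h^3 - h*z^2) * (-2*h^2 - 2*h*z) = -2*h^5 - 2*h^4*z + 2*h^3*z^2 + 2*h^2*z^3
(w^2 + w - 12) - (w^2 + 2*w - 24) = 12 - w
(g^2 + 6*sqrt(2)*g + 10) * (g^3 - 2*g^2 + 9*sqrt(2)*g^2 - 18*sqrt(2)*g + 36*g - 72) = g^5 - 2*g^4 + 15*sqrt(2)*g^4 - 30*sqrt(2)*g^3 + 154*g^3 - 308*g^2 + 306*sqrt(2)*g^2 - 612*sqrt(2)*g + 360*g - 720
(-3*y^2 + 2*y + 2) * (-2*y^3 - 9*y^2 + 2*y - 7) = 6*y^5 + 23*y^4 - 28*y^3 + 7*y^2 - 10*y - 14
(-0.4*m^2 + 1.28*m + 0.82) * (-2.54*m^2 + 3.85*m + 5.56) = 1.016*m^4 - 4.7912*m^3 + 0.6212*m^2 + 10.2738*m + 4.5592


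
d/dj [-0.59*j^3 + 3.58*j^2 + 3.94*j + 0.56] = -1.77*j^2 + 7.16*j + 3.94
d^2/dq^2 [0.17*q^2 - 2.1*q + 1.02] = 0.340000000000000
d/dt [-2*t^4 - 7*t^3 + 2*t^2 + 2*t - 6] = -8*t^3 - 21*t^2 + 4*t + 2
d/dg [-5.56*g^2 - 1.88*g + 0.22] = -11.12*g - 1.88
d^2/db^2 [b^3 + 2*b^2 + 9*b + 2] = 6*b + 4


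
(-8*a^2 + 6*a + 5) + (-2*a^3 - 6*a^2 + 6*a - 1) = -2*a^3 - 14*a^2 + 12*a + 4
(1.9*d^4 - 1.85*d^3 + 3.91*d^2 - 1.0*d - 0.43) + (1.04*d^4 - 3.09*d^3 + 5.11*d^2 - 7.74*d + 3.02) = 2.94*d^4 - 4.94*d^3 + 9.02*d^2 - 8.74*d + 2.59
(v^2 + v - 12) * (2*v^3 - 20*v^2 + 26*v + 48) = 2*v^5 - 18*v^4 - 18*v^3 + 314*v^2 - 264*v - 576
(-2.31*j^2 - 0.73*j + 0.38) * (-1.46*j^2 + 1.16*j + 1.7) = 3.3726*j^4 - 1.6138*j^3 - 5.3286*j^2 - 0.8002*j + 0.646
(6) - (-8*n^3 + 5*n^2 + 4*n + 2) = 8*n^3 - 5*n^2 - 4*n + 4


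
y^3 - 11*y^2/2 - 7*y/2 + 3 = (y - 6)*(y - 1/2)*(y + 1)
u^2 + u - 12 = (u - 3)*(u + 4)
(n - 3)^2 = n^2 - 6*n + 9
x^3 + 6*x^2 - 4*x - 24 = (x - 2)*(x + 2)*(x + 6)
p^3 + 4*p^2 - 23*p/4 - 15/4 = (p - 3/2)*(p + 1/2)*(p + 5)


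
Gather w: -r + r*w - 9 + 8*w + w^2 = -r + w^2 + w*(r + 8) - 9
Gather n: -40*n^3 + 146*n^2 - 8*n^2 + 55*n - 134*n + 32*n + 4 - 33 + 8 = -40*n^3 + 138*n^2 - 47*n - 21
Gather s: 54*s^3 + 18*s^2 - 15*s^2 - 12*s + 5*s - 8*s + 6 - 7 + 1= 54*s^3 + 3*s^2 - 15*s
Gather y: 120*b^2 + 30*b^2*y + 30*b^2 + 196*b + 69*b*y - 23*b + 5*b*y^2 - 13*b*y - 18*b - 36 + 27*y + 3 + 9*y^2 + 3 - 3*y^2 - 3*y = 150*b^2 + 155*b + y^2*(5*b + 6) + y*(30*b^2 + 56*b + 24) - 30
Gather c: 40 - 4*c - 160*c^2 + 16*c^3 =16*c^3 - 160*c^2 - 4*c + 40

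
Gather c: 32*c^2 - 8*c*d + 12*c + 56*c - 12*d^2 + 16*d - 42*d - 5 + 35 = 32*c^2 + c*(68 - 8*d) - 12*d^2 - 26*d + 30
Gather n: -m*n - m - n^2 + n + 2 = -m - n^2 + n*(1 - m) + 2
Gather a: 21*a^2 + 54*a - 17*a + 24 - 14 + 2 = 21*a^2 + 37*a + 12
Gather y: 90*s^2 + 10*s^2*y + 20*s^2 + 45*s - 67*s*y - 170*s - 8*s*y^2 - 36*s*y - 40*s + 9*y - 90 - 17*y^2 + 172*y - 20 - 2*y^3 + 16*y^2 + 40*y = 110*s^2 - 165*s - 2*y^3 + y^2*(-8*s - 1) + y*(10*s^2 - 103*s + 221) - 110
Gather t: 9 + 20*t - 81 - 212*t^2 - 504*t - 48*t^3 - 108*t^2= -48*t^3 - 320*t^2 - 484*t - 72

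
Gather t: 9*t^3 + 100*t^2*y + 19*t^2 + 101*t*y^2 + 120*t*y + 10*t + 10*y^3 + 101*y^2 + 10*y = 9*t^3 + t^2*(100*y + 19) + t*(101*y^2 + 120*y + 10) + 10*y^3 + 101*y^2 + 10*y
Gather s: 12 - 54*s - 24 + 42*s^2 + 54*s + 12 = 42*s^2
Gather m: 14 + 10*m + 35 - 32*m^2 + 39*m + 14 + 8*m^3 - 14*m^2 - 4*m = 8*m^3 - 46*m^2 + 45*m + 63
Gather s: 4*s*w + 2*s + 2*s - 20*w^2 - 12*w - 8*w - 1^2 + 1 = s*(4*w + 4) - 20*w^2 - 20*w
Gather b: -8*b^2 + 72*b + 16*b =-8*b^2 + 88*b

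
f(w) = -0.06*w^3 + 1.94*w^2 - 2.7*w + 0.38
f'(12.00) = 17.94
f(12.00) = 143.66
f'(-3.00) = -15.96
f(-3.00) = 27.56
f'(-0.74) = -5.67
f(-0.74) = 3.46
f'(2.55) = 6.02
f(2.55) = 5.11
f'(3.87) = 9.62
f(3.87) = 15.51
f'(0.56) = -0.58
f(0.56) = -0.53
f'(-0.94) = -6.51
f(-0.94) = 4.68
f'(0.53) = -0.69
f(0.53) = -0.51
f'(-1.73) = -9.95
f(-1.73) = 11.17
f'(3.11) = 7.63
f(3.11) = 8.94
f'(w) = -0.18*w^2 + 3.88*w - 2.7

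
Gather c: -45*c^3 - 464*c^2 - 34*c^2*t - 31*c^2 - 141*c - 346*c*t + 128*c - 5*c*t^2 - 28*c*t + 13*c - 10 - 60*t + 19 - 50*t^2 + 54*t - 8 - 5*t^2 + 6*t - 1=-45*c^3 + c^2*(-34*t - 495) + c*(-5*t^2 - 374*t) - 55*t^2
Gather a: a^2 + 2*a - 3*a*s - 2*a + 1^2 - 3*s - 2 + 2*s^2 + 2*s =a^2 - 3*a*s + 2*s^2 - s - 1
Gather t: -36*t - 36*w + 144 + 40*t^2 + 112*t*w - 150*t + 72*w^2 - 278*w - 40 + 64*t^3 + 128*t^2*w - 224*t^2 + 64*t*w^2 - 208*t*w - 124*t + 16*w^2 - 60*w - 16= 64*t^3 + t^2*(128*w - 184) + t*(64*w^2 - 96*w - 310) + 88*w^2 - 374*w + 88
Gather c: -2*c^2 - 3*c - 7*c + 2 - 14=-2*c^2 - 10*c - 12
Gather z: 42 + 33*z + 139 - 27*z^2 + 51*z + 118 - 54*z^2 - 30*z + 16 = -81*z^2 + 54*z + 315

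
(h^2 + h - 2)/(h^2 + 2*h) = (h - 1)/h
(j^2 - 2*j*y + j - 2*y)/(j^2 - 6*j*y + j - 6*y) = (-j + 2*y)/(-j + 6*y)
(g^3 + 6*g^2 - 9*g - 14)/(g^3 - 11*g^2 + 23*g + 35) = (g^2 + 5*g - 14)/(g^2 - 12*g + 35)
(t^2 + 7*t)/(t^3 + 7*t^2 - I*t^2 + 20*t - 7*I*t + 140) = t/(t^2 - I*t + 20)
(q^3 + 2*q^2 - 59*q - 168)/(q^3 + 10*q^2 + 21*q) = (q - 8)/q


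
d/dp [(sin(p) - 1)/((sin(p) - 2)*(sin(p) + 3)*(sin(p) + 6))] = 2*(-sin(p)^3 - 2*sin(p)^2 + 7*sin(p) - 18)*cos(p)/((sin(p) - 2)^2*(sin(p) + 3)^2*(sin(p) + 6)^2)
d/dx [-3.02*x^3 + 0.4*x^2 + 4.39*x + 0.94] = -9.06*x^2 + 0.8*x + 4.39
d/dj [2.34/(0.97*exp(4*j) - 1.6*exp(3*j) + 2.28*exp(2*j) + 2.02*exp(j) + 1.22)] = (-9.0792*exp(3*j) + 11.232*exp(2*j) - 10.6704*exp(j) - 4.7268)*exp(j)/(0.97*exp(4*j) - 1.6*exp(3*j) + 2.28*exp(2*j) + 2.02*exp(j) + 1.22)^2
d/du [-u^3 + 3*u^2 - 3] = 3*u*(2 - u)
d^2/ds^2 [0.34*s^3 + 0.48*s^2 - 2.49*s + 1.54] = 2.04*s + 0.96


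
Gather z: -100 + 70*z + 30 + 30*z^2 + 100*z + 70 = 30*z^2 + 170*z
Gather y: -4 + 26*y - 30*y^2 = -30*y^2 + 26*y - 4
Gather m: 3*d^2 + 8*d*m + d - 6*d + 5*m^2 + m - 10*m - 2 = 3*d^2 - 5*d + 5*m^2 + m*(8*d - 9) - 2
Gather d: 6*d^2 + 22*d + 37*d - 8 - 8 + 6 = 6*d^2 + 59*d - 10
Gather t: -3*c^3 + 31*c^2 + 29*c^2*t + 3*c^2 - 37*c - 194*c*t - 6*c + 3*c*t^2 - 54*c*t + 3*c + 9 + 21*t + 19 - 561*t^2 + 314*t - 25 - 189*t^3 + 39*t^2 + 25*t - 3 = -3*c^3 + 34*c^2 - 40*c - 189*t^3 + t^2*(3*c - 522) + t*(29*c^2 - 248*c + 360)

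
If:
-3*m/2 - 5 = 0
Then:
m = -10/3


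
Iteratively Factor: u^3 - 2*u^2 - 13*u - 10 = (u - 5)*(u^2 + 3*u + 2) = (u - 5)*(u + 1)*(u + 2)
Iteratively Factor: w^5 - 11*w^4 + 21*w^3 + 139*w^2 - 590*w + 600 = (w - 3)*(w^4 - 8*w^3 - 3*w^2 + 130*w - 200) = (w - 3)*(w + 4)*(w^3 - 12*w^2 + 45*w - 50) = (w - 5)*(w - 3)*(w + 4)*(w^2 - 7*w + 10) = (w - 5)*(w - 3)*(w - 2)*(w + 4)*(w - 5)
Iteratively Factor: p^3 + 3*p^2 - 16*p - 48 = (p + 4)*(p^2 - p - 12) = (p + 3)*(p + 4)*(p - 4)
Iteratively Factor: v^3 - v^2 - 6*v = (v + 2)*(v^2 - 3*v) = (v - 3)*(v + 2)*(v)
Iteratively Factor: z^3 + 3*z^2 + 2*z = (z)*(z^2 + 3*z + 2) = z*(z + 2)*(z + 1)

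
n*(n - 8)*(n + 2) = n^3 - 6*n^2 - 16*n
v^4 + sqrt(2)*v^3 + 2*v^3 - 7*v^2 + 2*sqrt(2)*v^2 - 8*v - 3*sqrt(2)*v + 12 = (v - 1)*(v + 3)*(v - sqrt(2))*(v + 2*sqrt(2))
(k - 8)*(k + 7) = k^2 - k - 56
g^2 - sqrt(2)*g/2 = g*(g - sqrt(2)/2)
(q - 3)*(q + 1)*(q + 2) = q^3 - 7*q - 6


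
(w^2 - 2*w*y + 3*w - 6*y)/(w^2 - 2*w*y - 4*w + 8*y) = (w + 3)/(w - 4)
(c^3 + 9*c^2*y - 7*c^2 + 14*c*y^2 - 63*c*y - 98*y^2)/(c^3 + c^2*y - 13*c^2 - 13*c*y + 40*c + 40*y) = (c^3 + 9*c^2*y - 7*c^2 + 14*c*y^2 - 63*c*y - 98*y^2)/(c^3 + c^2*y - 13*c^2 - 13*c*y + 40*c + 40*y)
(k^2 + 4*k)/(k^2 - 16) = k/(k - 4)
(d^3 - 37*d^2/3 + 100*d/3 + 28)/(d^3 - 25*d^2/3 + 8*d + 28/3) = (d - 6)/(d - 2)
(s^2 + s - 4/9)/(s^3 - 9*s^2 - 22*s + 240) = (s^2 + s - 4/9)/(s^3 - 9*s^2 - 22*s + 240)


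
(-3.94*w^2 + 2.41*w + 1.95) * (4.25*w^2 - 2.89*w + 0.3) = -16.745*w^4 + 21.6291*w^3 + 0.140599999999998*w^2 - 4.9125*w + 0.585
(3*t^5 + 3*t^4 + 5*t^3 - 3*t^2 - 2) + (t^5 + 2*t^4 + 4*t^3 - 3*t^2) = 4*t^5 + 5*t^4 + 9*t^3 - 6*t^2 - 2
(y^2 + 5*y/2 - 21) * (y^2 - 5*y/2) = y^4 - 109*y^2/4 + 105*y/2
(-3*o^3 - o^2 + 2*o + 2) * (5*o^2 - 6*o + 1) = -15*o^5 + 13*o^4 + 13*o^3 - 3*o^2 - 10*o + 2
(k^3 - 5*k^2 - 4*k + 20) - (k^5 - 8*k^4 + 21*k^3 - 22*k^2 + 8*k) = -k^5 + 8*k^4 - 20*k^3 + 17*k^2 - 12*k + 20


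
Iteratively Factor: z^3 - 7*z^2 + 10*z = (z - 5)*(z^2 - 2*z) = z*(z - 5)*(z - 2)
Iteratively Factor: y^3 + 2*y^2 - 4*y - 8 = (y + 2)*(y^2 - 4) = (y + 2)^2*(y - 2)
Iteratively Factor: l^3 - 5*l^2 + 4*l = (l - 1)*(l^2 - 4*l) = (l - 4)*(l - 1)*(l)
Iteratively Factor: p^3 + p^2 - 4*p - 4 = (p + 1)*(p^2 - 4) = (p - 2)*(p + 1)*(p + 2)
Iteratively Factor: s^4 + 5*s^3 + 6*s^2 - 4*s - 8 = (s + 2)*(s^3 + 3*s^2 - 4) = (s + 2)^2*(s^2 + s - 2) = (s + 2)^3*(s - 1)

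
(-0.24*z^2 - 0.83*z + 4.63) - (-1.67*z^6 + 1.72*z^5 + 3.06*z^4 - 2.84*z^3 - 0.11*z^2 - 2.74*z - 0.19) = 1.67*z^6 - 1.72*z^5 - 3.06*z^4 + 2.84*z^3 - 0.13*z^2 + 1.91*z + 4.82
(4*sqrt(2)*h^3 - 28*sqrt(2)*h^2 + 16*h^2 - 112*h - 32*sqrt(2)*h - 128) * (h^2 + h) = 4*sqrt(2)*h^5 - 24*sqrt(2)*h^4 + 16*h^4 - 96*h^3 - 60*sqrt(2)*h^3 - 240*h^2 - 32*sqrt(2)*h^2 - 128*h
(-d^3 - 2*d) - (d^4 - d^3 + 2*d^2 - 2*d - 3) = -d^4 - 2*d^2 + 3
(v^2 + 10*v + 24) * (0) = 0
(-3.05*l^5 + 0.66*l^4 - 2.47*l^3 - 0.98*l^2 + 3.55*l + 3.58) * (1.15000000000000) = -3.5075*l^5 + 0.759*l^4 - 2.8405*l^3 - 1.127*l^2 + 4.0825*l + 4.117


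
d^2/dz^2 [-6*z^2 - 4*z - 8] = -12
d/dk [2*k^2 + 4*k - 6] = 4*k + 4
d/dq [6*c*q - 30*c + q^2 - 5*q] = 6*c + 2*q - 5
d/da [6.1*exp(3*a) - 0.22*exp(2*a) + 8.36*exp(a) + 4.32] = (18.3*exp(2*a) - 0.44*exp(a) + 8.36)*exp(a)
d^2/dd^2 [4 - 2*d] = 0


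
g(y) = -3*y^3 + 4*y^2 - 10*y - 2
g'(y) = -9*y^2 + 8*y - 10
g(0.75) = -8.52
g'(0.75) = -9.06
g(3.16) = -88.32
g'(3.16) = -74.59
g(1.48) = -17.76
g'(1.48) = -17.87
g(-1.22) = 21.60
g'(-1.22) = -33.16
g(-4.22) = 336.89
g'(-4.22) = -204.04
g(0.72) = -8.25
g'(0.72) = -8.91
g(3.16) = -88.32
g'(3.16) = -74.59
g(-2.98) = 142.71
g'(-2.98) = -113.76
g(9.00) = -1955.00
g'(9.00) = -667.00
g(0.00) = -2.00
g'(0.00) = -10.00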